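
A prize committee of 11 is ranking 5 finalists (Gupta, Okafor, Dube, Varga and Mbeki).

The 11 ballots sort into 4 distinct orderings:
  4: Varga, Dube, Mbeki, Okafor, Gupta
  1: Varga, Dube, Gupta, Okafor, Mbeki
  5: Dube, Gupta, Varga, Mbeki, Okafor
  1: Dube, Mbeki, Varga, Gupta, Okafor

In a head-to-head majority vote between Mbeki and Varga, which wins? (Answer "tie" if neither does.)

Varga

Ballots ranking Mbeki above Varga: 1.
Ballots ranking Varga above Mbeki: 11 − 1 = 10.
Varga wins the head-to-head 10–1.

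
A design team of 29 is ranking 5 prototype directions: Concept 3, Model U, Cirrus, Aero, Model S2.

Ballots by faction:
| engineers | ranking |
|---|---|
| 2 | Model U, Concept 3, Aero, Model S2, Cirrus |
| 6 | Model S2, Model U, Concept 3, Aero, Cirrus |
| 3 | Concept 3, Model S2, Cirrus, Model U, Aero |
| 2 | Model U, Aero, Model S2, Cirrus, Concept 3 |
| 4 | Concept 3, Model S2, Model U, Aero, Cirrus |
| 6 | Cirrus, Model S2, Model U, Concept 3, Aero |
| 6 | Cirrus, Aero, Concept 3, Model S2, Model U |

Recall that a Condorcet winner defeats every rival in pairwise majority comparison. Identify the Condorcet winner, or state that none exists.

none

Check each pair by majority over 29 ballots:
Concept 3 vs Model U: 13 to 16, Model U.
Concept 3 vs Cirrus: Concept 3 is ranked higher on 2+6+3+4 = 15 ballots, Cirrus on 14. Concept 3 wins 15–14.
Concept 3 vs Aero: Concept 3 preferred on 2+6+3+4+6 = 21 ballots; Concept 3 wins 21–8.
Concept 3 vs Model S2: 2+3+4+6 = 15 for Concept 3, 14 for Model S2 — Concept 3 by 15–14.
Model U vs Cirrus: Model U preferred on 2+6+2+4 = 14 ballots; Cirrus wins 15–14.
Model U vs Aero: 23 to 6, Model U.
Model U vs Model S2: Model U preferred on 2+2 = 4 ballots; Model S2 wins 25–4.
Cirrus vs Aero: Cirrus preferred on 3+6+6 = 15 ballots; Cirrus wins 15–14.
Cirrus vs Model S2: Cirrus preferred on 6+6 = 12 ballots; Model S2 wins 17–12.
Aero vs Model S2: Aero is ranked higher on 2+2+6 = 10 ballots, Model S2 on 19. Model S2 wins 19–10.
Each design drops at least one matchup (Concept 3 loses to Model U; Model U loses to Cirrus; Cirrus loses to Concept 3; Aero loses to Concept 3; Model S2 loses to Concept 3); the cycle Concept 3 beats Cirrus beats Model U beats Concept 3 rules out a Condorcet winner.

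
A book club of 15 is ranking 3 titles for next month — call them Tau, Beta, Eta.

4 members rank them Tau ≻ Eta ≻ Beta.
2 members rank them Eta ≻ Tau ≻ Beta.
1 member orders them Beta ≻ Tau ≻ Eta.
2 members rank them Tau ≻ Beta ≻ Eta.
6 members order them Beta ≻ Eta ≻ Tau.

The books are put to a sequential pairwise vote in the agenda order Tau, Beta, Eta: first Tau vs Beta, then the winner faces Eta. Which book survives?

Eta

Round 1: Tau vs Beta — 8–7, Tau advances.
Round 2: Tau vs Eta — 7–8, Eta advances.
Eta survives the agenda.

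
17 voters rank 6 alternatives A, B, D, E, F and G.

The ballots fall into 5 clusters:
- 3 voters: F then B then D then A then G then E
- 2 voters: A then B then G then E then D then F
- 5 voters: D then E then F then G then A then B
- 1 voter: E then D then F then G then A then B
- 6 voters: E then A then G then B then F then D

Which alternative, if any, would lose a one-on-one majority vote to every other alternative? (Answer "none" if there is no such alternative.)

none

Pairwise majorities:
A vs B: 14 to 3, A.
A vs D: D, 9–8.
A vs E: 3+2 = 5 for A, 12 for E — E by 12–5.
A vs F: F, 9–8.
A vs G: A, 11–6.
B vs D: B preferred on 3+2+6 = 11 ballots; B wins 11–6.
B vs E: 5 to 12, E.
B vs F: 8 to 9, F.
B–G: G 12–5.
D vs E: D preferred on 3+5 = 8 ballots; E wins 9–8.
D vs F: F wins 9–8.
D vs G: D is ranked higher on 3+5+1 = 9 ballots, G on 8. D wins 9–8.
E vs F: E wins 14–3.
E–G: E 12–5.
F vs G: F preferred on 3+5+1 = 9 ballots; F wins 9–8.
Every alternative wins at least one matchup (A beats B; B beats D; D beats A; E beats A; F beats A; G beats B), so there is no Condorcet loser.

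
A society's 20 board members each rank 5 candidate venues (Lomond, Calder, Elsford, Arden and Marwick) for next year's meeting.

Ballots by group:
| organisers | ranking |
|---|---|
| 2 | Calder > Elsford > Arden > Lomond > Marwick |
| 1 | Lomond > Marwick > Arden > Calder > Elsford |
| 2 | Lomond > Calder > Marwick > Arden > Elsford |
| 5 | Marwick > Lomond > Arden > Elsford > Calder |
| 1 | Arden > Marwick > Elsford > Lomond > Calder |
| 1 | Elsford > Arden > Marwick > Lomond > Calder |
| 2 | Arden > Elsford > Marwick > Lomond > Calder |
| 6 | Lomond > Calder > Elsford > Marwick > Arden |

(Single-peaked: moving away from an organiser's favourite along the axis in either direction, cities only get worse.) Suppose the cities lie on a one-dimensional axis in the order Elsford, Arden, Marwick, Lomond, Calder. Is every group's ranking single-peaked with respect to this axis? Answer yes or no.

Axis positions: Elsford=1, Arden=2, Marwick=3, Lomond=4, Calder=5.
Group 1: ranking walks positions 5-1-2-4-3; Elsford is ranked above Lomond even though Lomond lies between Elsford and the peak Calder on the axis — preferences dip and rise again. Not single-peaked.
Group 2 (peak Lomond at position 4): ranking walks positions 4-3-2-5-1, expanding outward from the peak — single-peaked.
Group 3 (peak Lomond at position 4): ranking walks positions 4-5-3-2-1, expanding outward from the peak — single-peaked.
Group 4 (peak Marwick at position 3): ranking walks positions 3-4-2-1-5, expanding outward from the peak — single-peaked.
Group 5 (peak Arden at position 2): ranking walks positions 2-3-1-4-5, expanding outward from the peak — single-peaked.
Group 6 (peak Elsford at position 1): ranking walks positions 1-2-3-4-5, expanding outward from the peak — single-peaked.
Group 7 (peak Arden at position 2): ranking walks positions 2-1-3-4-5, expanding outward from the peak — single-peaked.
Group 8: ranking walks positions 4-5-1-3-2; Elsford is ranked above Marwick even though Marwick lies between Elsford and the peak Lomond on the axis — preferences dip and rise again. Not single-peaked.
Group 1 violates single-peakedness, so the profile is not single-peaked on this axis.

no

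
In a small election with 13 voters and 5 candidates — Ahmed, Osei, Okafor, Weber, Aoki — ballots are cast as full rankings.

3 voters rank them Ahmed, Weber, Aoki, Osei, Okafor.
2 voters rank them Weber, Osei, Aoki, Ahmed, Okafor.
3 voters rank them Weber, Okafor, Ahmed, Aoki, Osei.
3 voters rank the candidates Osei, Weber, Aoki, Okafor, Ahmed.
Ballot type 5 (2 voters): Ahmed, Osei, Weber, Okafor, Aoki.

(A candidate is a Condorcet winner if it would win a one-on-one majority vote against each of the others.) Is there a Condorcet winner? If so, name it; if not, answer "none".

Weber

Check each pair by majority over 13 ballots:
Ahmed vs Osei: 3+3+2 = 8 for Ahmed, 5 for Osei — Ahmed by 8–5.
Ahmed vs Okafor: Ahmed preferred on 3+2+2 = 7 ballots; Ahmed wins 7–6.
Ahmed vs Weber: Ahmed preferred on 3+2 = 5 ballots; Weber wins 8–5.
Ahmed vs Aoki: Ahmed is ranked higher on 3+3+2 = 8 ballots, Aoki on 5. Ahmed wins 8–5.
Osei vs Okafor: Osei is ranked higher on 3+2+3+2 = 10 ballots, Okafor on 3. Osei wins 10–3.
Osei vs Weber: Osei is ranked higher on 3+2 = 5 ballots, Weber on 8. Weber wins 8–5.
Osei vs Aoki: Osei is ranked higher on 2+3+2 = 7 ballots, Aoki on 6. Osei wins 7–6.
Okafor vs Weber: 0 for Okafor, 13 for Weber — Weber by 13–0.
Okafor vs Aoki: 5 to 8, Aoki.
Weber vs Aoki: Weber is ranked higher on 3+2+3+3+2 = 13 ballots, Aoki on 0. Weber wins 13–0.
Only Weber has no losses; Weber is the Condorcet winner.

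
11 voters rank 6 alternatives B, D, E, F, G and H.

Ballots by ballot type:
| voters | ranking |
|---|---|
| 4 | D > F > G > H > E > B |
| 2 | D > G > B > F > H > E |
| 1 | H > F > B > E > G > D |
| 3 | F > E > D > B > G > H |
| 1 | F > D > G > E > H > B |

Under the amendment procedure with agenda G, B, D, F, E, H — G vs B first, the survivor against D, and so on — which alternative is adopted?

D

Round 1: G vs B — 7–4, G advances.
Round 2: G vs D — 1–10, D advances.
Round 3: D vs F — 6–5, D advances.
Round 4: D vs E — 7–4, D advances.
Round 5: D vs H — 10–1, D advances.
D survives the agenda.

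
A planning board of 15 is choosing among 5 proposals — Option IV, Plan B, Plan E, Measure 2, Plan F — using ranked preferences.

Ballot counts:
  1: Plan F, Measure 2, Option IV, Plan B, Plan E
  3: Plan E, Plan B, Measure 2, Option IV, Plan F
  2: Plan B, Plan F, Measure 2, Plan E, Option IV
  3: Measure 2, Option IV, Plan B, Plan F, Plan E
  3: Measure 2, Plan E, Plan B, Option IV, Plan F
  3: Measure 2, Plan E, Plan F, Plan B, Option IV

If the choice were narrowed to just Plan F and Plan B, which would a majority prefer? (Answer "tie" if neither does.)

Ballots ranking Plan F above Plan B: 1 + 3 = 4.
Ballots ranking Plan B above Plan F: 15 − 4 = 11.
Plan B wins the head-to-head 11–4.

Plan B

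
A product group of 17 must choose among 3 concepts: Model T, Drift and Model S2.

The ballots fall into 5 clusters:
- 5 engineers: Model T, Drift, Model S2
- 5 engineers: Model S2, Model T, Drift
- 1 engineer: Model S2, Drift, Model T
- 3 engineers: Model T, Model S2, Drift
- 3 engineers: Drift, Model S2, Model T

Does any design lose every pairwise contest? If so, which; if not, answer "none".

Head-to-head results (17 engineers):
Model T vs Drift: Model T is ranked higher on 5+5+3 = 13 ballots, Drift on 4. Model T wins 13–4.
Model T vs Model S2: Model T is ranked higher on 5+3 = 8 ballots, Model S2 on 9. Model S2 wins 9–8.
Drift vs Model S2: Model S2, 9–8.
Only Drift has no wins; Drift is the Condorcet loser.

Drift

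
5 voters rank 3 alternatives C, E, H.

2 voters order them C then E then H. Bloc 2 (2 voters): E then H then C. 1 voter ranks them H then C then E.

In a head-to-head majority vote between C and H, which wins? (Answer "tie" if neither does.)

H

Ballots ranking C above H: 2.
Ballots ranking H above C: 5 − 2 = 3.
H wins the head-to-head 3–2.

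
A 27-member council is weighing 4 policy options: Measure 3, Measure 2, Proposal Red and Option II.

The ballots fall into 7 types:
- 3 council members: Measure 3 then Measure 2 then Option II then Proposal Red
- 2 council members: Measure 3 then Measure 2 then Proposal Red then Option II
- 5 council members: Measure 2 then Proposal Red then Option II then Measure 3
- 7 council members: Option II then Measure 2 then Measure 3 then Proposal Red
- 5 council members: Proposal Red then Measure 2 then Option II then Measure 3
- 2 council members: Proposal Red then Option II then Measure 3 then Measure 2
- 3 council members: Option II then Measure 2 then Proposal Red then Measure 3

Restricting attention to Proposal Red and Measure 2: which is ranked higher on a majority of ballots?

Measure 2

Ballots ranking Proposal Red above Measure 2: 5 + 2 = 7.
Ballots ranking Measure 2 above Proposal Red: 27 − 7 = 20.
Measure 2 wins the head-to-head 20–7.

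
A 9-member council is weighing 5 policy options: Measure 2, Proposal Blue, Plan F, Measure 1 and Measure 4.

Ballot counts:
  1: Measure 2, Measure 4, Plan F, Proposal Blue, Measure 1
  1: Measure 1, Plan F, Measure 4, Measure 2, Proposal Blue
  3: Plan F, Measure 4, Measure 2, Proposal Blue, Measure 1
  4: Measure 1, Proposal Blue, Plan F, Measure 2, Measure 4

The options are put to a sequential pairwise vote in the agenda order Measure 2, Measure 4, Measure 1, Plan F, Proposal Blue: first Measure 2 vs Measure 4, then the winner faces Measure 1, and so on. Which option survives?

Round 1: Measure 2 vs Measure 4 — 5–4, Measure 2 advances.
Round 2: Measure 2 vs Measure 1 — 4–5, Measure 1 advances.
Round 3: Measure 1 vs Plan F — 5–4, Measure 1 advances.
Round 4: Measure 1 vs Proposal Blue — 5–4, Measure 1 advances.
Measure 1 survives the agenda.

Measure 1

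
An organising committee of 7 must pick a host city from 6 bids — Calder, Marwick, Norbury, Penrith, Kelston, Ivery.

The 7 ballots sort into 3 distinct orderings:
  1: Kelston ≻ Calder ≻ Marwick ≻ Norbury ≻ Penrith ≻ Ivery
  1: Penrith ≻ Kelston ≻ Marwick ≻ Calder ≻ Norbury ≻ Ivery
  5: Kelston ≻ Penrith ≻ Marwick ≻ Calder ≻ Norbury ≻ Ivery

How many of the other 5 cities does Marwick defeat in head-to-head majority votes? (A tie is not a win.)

3

Marwick against each rival (7 organisers):
Marwick vs Calder: Marwick, 6–1.
Marwick vs Norbury: Marwick, 7–0.
Marwick vs Penrith: Marwick is ranked higher on 1 ballot, Penrith on 6. Penrith wins 6–1.
Marwick vs Kelston: 0 for Marwick, 7 for Kelston — Kelston by 7–0.
Marwick vs Ivery: 1+1+5 = 7 for Marwick, 0 for Ivery — Marwick by 7–0.
Marwick beats Calder, Norbury, Ivery; loses to Penrith, Kelston — 3 pairwise wins.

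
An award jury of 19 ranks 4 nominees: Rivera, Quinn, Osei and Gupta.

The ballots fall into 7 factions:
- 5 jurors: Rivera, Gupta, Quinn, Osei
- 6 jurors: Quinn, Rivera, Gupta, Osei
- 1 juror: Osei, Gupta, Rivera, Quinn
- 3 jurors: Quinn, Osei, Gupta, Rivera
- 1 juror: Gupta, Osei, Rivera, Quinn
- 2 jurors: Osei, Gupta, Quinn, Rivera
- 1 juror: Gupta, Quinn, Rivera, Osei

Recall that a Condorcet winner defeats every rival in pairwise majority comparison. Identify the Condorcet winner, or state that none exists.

none

Pairwise majorities:
Rivera vs Quinn: Quinn, 12–7.
Rivera vs Osei: 12 to 7, Rivera.
Rivera vs Gupta: 5+6 = 11 for Rivera, 8 for Gupta — Rivera by 11–8.
Quinn vs Osei: Quinn, 15–4.
Quinn vs Gupta: 9 to 10, Gupta.
Osei vs Gupta: Osei preferred on 1+3+2 = 6 ballots; Gupta wins 13–6.
Every nominee loses at least once (Rivera loses to Quinn; Quinn loses to Gupta; Osei loses to Rivera; Gupta loses to Rivera). The majority relation contains the cycle Rivera beats Gupta beats Quinn beats Rivera, so there is no Condorcet winner.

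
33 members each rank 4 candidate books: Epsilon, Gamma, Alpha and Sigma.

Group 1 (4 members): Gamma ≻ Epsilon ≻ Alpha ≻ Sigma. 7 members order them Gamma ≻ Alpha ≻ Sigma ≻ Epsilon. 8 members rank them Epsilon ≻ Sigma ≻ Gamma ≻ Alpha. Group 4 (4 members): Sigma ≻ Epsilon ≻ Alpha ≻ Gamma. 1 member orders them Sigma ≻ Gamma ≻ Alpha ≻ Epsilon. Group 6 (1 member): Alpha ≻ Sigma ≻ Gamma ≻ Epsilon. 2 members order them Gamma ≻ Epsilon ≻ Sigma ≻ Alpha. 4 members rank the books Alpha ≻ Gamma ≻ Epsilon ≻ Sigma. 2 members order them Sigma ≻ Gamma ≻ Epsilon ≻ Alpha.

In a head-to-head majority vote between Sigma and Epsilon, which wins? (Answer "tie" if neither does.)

Epsilon

Ballots ranking Sigma above Epsilon: 7 + 4 + 1 + 1 + 2 = 15.
Ballots ranking Epsilon above Sigma: 33 − 15 = 18.
Epsilon wins the head-to-head 18–15.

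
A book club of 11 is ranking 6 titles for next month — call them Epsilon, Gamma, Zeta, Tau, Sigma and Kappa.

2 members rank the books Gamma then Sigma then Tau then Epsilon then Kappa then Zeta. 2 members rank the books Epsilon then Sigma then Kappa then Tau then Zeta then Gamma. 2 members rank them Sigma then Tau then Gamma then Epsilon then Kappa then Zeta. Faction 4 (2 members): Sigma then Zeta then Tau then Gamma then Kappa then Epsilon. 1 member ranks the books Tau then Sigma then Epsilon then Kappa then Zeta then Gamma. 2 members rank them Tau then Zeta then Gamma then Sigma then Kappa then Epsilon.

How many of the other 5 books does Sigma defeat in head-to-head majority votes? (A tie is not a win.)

5

Sigma against each rival (11 members):
Sigma vs Epsilon: 2+2+2+1+2 = 9 for Sigma, 2 for Epsilon — Sigma by 9–2.
Sigma vs Gamma: 2+2+2+1 = 7 for Sigma, 4 for Gamma — Sigma by 7–4.
Sigma vs Zeta: Sigma is ranked higher on 2+2+2+2+1 = 9 ballots, Zeta on 2. Sigma wins 9–2.
Sigma vs Tau: Sigma is ranked higher on 2+2+2+2 = 8 ballots, Tau on 3. Sigma wins 8–3.
Sigma vs Kappa: Sigma wins 11–0.
Sigma beats Epsilon, Gamma, Zeta, Tau, Kappa — 5 pairwise wins.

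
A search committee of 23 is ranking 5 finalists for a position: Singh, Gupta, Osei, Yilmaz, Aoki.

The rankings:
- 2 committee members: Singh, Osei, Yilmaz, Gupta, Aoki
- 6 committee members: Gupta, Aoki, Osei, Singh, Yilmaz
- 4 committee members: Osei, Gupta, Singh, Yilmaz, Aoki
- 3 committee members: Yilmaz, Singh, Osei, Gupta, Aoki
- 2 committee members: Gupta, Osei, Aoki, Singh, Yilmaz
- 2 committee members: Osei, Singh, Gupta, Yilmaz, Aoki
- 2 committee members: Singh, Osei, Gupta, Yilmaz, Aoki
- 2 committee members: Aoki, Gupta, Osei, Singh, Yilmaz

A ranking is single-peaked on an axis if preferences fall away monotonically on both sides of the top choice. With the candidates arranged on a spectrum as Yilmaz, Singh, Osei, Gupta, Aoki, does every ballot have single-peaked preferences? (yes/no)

Axis positions: Yilmaz=1, Singh=2, Osei=3, Gupta=4, Aoki=5.
Faction 1 (peak Singh at position 2): ranking walks positions 2-3-1-4-5, expanding outward from the peak — single-peaked.
Faction 2 (peak Gupta at position 4): ranking walks positions 4-5-3-2-1, expanding outward from the peak — single-peaked.
Faction 3 (peak Osei at position 3): ranking walks positions 3-4-2-1-5, expanding outward from the peak — single-peaked.
Faction 4 (peak Yilmaz at position 1): ranking walks positions 1-2-3-4-5, expanding outward from the peak — single-peaked.
Faction 5 (peak Gupta at position 4): ranking walks positions 4-3-5-2-1, expanding outward from the peak — single-peaked.
Faction 6 (peak Osei at position 3): ranking walks positions 3-2-4-1-5, expanding outward from the peak — single-peaked.
Faction 7 (peak Singh at position 2): ranking walks positions 2-3-4-1-5, expanding outward from the peak — single-peaked.
Faction 8 (peak Aoki at position 5): ranking walks positions 5-4-3-2-1, expanding outward from the peak — single-peaked.
Every ranking is single-peaked on this axis.

yes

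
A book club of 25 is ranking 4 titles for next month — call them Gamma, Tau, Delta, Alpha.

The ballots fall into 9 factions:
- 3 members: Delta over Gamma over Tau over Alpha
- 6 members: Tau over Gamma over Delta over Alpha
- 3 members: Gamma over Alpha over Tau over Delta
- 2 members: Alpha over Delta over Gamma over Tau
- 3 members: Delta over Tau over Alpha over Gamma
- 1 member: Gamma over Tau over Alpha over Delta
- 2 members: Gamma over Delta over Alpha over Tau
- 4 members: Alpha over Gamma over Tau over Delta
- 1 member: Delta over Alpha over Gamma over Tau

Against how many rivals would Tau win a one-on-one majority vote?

Tau against each rival (25 members):
Tau vs Gamma: 9 to 16, Gamma.
Tau vs Delta: Tau preferred on 6+3+1+4 = 14 ballots; Tau wins 14–11.
Tau vs Alpha: 13 to 12, Tau.
Tau beats Delta, Alpha; loses to Gamma — 2 pairwise wins.

2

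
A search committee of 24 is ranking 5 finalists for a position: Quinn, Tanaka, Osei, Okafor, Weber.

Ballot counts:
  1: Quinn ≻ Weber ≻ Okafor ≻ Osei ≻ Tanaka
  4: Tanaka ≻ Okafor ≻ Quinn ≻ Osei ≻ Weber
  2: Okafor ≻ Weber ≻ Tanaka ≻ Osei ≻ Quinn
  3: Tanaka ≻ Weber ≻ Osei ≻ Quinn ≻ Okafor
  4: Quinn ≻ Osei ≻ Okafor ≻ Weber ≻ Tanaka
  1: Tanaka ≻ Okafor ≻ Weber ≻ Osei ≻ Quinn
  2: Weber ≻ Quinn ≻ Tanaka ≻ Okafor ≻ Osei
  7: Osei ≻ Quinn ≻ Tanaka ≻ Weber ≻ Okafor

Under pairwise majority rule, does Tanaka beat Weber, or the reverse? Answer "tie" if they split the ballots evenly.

Ballots ranking Tanaka above Weber: 4 + 3 + 1 + 7 = 15.
Ballots ranking Weber above Tanaka: 24 − 15 = 9.
Tanaka wins the head-to-head 15–9.

Tanaka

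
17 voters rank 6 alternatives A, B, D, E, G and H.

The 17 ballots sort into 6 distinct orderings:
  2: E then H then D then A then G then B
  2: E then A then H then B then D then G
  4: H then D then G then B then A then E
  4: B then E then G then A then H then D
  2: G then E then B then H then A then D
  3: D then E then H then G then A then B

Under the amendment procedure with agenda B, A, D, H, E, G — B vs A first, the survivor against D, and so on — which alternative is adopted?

E

Round 1: B vs A — 10–7, B advances.
Round 2: B vs D — 8–9, D advances.
Round 3: D vs H — 3–14, H advances.
Round 4: H vs E — 4–13, E advances.
Round 5: E vs G — 11–6, E advances.
E survives the agenda.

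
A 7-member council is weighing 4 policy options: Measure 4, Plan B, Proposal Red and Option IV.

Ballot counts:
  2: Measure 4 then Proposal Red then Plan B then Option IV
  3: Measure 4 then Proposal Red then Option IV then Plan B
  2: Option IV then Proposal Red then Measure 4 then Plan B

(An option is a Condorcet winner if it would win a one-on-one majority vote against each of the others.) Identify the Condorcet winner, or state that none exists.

Measure 4

Head-to-head results (7 council members):
Measure 4 vs Plan B: Measure 4 wins 7–0.
Measure 4 vs Proposal Red: Measure 4 is ranked higher on 2+3 = 5 ballots, Proposal Red on 2. Measure 4 wins 5–2.
Measure 4–Option IV: Measure 4 5–2.
Plan B–Proposal Red: Proposal Red 7–0.
Plan B–Option IV: Option IV 5–2.
Proposal Red–Option IV: Proposal Red 5–2.
Measure 4 defeats every rival head-to-head and is the Condorcet winner.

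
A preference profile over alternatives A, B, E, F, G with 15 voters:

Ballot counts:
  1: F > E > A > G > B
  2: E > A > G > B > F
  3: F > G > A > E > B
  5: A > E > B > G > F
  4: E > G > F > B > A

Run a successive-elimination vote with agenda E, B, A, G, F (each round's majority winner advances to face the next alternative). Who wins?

Round 1: E vs B — 15–0, E advances.
Round 2: E vs A — 7–8, A advances.
Round 3: A vs G — 8–7, A advances.
Round 4: A vs F — 7–8, F advances.
F survives the agenda.

F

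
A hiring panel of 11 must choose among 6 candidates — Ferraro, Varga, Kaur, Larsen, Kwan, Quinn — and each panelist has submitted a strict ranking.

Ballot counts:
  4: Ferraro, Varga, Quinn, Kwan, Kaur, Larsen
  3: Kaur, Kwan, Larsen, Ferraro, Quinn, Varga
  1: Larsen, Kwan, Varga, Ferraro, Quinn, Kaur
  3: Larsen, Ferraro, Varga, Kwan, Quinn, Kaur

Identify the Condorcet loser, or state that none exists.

Pairwise majorities:
Ferraro vs Varga: Ferraro wins 10–1.
Ferraro vs Kaur: Ferraro preferred on 4+1+3 = 8 ballots; Ferraro wins 8–3.
Ferraro vs Larsen: Ferraro is ranked higher on 4 ballots, Larsen on 7. Larsen wins 7–4.
Ferraro vs Kwan: Ferraro is ranked higher on 4+3 = 7 ballots, Kwan on 4. Ferraro wins 7–4.
Ferraro vs Quinn: 4+3+1+3 = 11 for Ferraro, 0 for Quinn — Ferraro by 11–0.
Varga vs Kaur: 8 to 3, Varga.
Varga vs Larsen: Varga preferred on 4 ballots; Larsen wins 7–4.
Varga–Kwan: Varga 7–4.
Varga vs Quinn: 4+1+3 = 8 for Varga, 3 for Quinn — Varga by 8–3.
Kaur vs Larsen: 4+3 = 7 for Kaur, 4 for Larsen — Kaur by 7–4.
Kaur vs Kwan: Kaur is ranked higher on 3 ballots, Kwan on 8. Kwan wins 8–3.
Kaur vs Quinn: 3 to 8, Quinn.
Larsen vs Kwan: Kwan, 7–4.
Larsen–Quinn: Larsen 7–4.
Kwan vs Quinn: 7 to 4, Kwan.
Every candidate wins at least one matchup (Ferraro beats Varga; Varga beats Kaur; Kaur beats Larsen; Larsen beats Ferraro; Kwan beats Kaur; Quinn beats Kaur), so there is no Condorcet loser.

none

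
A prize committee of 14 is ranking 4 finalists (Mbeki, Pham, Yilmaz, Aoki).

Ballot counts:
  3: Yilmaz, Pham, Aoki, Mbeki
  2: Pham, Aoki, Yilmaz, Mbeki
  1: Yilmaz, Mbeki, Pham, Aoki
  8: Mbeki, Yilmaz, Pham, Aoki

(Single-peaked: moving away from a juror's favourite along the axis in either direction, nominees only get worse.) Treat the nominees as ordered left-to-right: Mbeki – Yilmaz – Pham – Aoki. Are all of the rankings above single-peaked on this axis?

yes

Axis positions: Mbeki=1, Yilmaz=2, Pham=3, Aoki=4.
Ballot type 1 (peak Yilmaz at position 2): ranking walks positions 2-3-4-1, expanding outward from the peak — single-peaked.
Ballot type 2 (peak Pham at position 3): ranking walks positions 3-4-2-1, expanding outward from the peak — single-peaked.
Ballot type 3 (peak Yilmaz at position 2): ranking walks positions 2-1-3-4, expanding outward from the peak — single-peaked.
Ballot type 4 (peak Mbeki at position 1): ranking walks positions 1-2-3-4, expanding outward from the peak — single-peaked.
Every ranking is single-peaked on this axis.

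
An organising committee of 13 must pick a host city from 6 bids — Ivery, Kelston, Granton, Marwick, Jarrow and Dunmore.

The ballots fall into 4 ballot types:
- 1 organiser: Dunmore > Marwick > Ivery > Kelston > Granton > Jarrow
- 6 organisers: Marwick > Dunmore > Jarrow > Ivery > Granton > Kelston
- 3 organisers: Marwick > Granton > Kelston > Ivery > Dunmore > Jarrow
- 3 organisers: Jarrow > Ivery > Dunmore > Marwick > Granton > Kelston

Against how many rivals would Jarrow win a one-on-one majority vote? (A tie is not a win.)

3

Jarrow against each rival (13 organisers):
Jarrow vs Ivery: 9 to 4, Jarrow.
Jarrow vs Kelston: Jarrow, 9–4.
Jarrow vs Granton: Jarrow wins 9–4.
Jarrow vs Marwick: 3 to 10, Marwick.
Jarrow vs Dunmore: Dunmore, 10–3.
Jarrow beats Ivery, Kelston, Granton; loses to Marwick, Dunmore — 3 pairwise wins.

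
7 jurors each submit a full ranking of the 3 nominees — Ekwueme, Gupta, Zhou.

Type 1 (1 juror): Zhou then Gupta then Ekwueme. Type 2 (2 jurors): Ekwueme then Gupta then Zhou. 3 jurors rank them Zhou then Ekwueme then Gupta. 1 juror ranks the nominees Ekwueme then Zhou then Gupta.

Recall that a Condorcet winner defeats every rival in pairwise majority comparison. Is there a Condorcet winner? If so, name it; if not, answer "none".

Check each pair by majority over 7 ballots:
Ekwueme vs Gupta: Ekwueme is ranked higher on 2+3+1 = 6 ballots, Gupta on 1. Ekwueme wins 6–1.
Ekwueme vs Zhou: 2+1 = 3 for Ekwueme, 4 for Zhou — Zhou by 4–3.
Gupta vs Zhou: Gupta preferred on 2 ballots; Zhou wins 5–2.
Zhou wins every pairwise contest, so Zhou is the Condorcet winner.

Zhou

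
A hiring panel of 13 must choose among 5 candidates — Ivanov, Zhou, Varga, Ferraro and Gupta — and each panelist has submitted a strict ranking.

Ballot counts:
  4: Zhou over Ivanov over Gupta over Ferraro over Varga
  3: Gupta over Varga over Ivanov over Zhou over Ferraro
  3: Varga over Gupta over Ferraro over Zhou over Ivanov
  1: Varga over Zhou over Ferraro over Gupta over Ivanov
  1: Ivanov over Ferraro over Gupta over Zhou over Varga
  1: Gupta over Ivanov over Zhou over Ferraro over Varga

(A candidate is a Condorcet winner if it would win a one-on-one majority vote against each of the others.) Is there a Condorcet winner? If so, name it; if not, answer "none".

Gupta

Check each pair by majority over 13 ballots:
Ivanov–Zhou: Zhou 8–5.
Ivanov vs Varga: Varga, 7–6.
Ivanov–Ferraro: Ivanov 9–4.
Ivanov vs Gupta: Gupta, 8–5.
Zhou vs Varga: Varga, 7–6.
Zhou vs Ferraro: Zhou preferred on 4+3+1+1 = 9 ballots; Zhou wins 9–4.
Zhou vs Gupta: 4+1 = 5 for Zhou, 8 for Gupta — Gupta by 8–5.
Varga vs Ferraro: 7 to 6, Varga.
Varga vs Gupta: Varga preferred on 3+1 = 4 ballots; Gupta wins 9–4.
Ferraro–Gupta: Gupta 11–2.
Gupta defeats every rival head-to-head and is the Condorcet winner.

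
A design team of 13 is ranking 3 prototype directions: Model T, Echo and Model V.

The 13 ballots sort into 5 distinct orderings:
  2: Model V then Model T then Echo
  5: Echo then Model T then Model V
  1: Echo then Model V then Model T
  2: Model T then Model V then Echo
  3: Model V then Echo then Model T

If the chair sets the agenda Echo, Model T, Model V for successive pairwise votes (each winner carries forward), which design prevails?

Round 1: Echo vs Model T — 9–4, Echo advances.
Round 2: Echo vs Model V — 6–7, Model V advances.
The agenda winner is Model V.

Model V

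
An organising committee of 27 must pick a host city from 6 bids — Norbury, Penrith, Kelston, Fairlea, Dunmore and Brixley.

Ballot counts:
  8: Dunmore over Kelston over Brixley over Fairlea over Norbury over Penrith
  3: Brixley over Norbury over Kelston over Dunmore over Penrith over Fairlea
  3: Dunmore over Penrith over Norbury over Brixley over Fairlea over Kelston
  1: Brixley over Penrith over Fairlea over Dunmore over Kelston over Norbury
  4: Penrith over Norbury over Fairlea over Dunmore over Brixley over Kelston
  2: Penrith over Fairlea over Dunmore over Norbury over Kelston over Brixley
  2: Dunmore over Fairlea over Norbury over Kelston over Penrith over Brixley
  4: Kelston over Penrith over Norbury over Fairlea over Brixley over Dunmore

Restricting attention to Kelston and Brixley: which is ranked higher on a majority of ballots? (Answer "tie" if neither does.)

Kelston

Ballots ranking Kelston above Brixley: 8 + 2 + 2 + 4 = 16.
Ballots ranking Brixley above Kelston: 27 − 16 = 11.
Kelston wins the head-to-head 16–11.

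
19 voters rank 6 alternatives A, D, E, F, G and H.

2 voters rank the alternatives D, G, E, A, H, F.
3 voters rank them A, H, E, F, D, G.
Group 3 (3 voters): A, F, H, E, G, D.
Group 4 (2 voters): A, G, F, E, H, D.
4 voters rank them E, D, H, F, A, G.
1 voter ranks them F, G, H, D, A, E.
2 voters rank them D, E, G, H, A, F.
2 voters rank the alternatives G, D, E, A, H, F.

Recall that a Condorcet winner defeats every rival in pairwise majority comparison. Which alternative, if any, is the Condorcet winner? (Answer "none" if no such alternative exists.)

E

Head-to-head results (19 voters):
A vs D: 8 to 11, D.
A vs E: E wins 10–9.
A vs F: A wins 14–5.
A–G: A 12–7.
A vs H: A preferred on 2+3+3+2+2 = 12 ballots; A wins 12–7.
D vs E: 7 to 12, E.
D vs F: D, 10–9.
D vs G: 2+3+4+2 = 11 for D, 8 for G — D by 11–8.
D vs H: 10 to 9, D.
E vs F: E is ranked higher on 2+3+4+2+2 = 13 ballots, F on 6. E wins 13–6.
E vs G: E, 12–7.
E vs H: E is ranked higher on 2+2+4+2+2 = 12 ballots, H on 7. E wins 12–7.
F vs G: F preferred on 3+3+4+1 = 11 ballots; F wins 11–8.
F vs H: 6 to 13, H.
G vs H: 2+2+1+2+2 = 9 for G, 10 for H — H by 10–9.
Only E has no losses; E is the Condorcet winner.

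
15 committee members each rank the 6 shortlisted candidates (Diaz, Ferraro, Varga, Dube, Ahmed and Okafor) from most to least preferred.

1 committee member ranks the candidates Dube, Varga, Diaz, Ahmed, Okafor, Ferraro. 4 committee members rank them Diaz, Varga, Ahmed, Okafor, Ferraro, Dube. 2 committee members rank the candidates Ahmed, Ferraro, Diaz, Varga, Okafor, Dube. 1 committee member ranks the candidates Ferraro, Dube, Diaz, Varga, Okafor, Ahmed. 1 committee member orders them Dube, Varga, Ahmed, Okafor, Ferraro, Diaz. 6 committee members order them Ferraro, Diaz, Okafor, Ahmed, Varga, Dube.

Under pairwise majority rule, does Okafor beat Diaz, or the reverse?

Ballots ranking Okafor above Diaz: 1.
Ballots ranking Diaz above Okafor: 15 − 1 = 14.
Diaz wins the head-to-head 14–1.

Diaz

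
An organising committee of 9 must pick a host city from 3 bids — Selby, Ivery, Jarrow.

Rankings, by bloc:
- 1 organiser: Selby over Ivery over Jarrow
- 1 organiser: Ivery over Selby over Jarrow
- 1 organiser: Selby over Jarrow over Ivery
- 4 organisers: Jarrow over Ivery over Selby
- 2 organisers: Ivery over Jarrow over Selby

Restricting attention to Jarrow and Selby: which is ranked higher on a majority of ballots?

Ballots ranking Jarrow above Selby: 4 + 2 = 6.
Ballots ranking Selby above Jarrow: 9 − 6 = 3.
Jarrow wins the head-to-head 6–3.

Jarrow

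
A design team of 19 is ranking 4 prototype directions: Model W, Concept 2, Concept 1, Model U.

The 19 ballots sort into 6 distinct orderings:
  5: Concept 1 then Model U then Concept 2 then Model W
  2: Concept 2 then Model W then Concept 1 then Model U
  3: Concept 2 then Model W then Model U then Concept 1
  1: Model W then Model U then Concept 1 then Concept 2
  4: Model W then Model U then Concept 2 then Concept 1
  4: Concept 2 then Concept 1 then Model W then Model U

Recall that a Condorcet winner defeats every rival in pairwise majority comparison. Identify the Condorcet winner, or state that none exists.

Pairwise majorities:
Model W vs Concept 2: Model W is ranked higher on 1+4 = 5 ballots, Concept 2 on 14. Concept 2 wins 14–5.
Model W vs Concept 1: Model W is ranked higher on 2+3+1+4 = 10 ballots, Concept 1 on 9. Model W wins 10–9.
Model W vs Model U: Model W is ranked higher on 2+3+1+4+4 = 14 ballots, Model U on 5. Model W wins 14–5.
Concept 2 vs Concept 1: Concept 2 preferred on 2+3+4+4 = 13 ballots; Concept 2 wins 13–6.
Concept 2 vs Model U: 2+3+4 = 9 for Concept 2, 10 for Model U — Model U by 10–9.
Concept 1–Model U: Concept 1 11–8.
Each design drops at least one matchup (Model W loses to Concept 2; Concept 2 loses to Model U; Concept 1 loses to Model W; Model U loses to Model W); the cycle Model W beats Model U beats Concept 2 beats Model W rules out a Condorcet winner.

none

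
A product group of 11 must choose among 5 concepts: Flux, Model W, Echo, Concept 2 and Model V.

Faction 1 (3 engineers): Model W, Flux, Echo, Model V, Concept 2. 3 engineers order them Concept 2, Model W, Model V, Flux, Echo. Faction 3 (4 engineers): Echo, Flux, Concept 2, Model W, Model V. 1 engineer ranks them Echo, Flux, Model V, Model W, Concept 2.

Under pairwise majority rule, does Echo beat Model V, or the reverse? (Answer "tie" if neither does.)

Ballots ranking Echo above Model V: 3 + 4 + 1 = 8.
Ballots ranking Model V above Echo: 11 − 8 = 3.
Echo wins the head-to-head 8–3.

Echo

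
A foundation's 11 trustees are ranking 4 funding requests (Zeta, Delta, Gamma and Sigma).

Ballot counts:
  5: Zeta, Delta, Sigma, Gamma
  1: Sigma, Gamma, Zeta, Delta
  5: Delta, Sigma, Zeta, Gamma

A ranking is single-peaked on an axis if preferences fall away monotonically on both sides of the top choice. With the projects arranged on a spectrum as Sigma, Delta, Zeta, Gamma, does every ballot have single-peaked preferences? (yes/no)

no

Axis positions: Sigma=1, Delta=2, Zeta=3, Gamma=4.
Type 1 (peak Zeta at position 3): ranking walks positions 3-2-1-4, expanding outward from the peak — single-peaked.
Type 2: ranking walks positions 1-4-3-2; Gamma is ranked above Delta even though Delta lies between Gamma and the peak Sigma on the axis — preferences dip and rise again. Not single-peaked.
Type 3 (peak Delta at position 2): ranking walks positions 2-1-3-4, expanding outward from the peak — single-peaked.
Type 2 violates single-peakedness, so the profile is not single-peaked on this axis.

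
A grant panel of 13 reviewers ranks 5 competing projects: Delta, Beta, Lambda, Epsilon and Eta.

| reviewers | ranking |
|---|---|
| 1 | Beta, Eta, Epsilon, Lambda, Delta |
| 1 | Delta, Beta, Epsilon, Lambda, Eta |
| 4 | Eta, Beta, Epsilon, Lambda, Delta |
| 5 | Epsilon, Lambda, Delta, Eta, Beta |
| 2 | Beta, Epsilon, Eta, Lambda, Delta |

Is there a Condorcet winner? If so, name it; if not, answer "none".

none

Pairwise majorities:
Delta vs Beta: Beta, 7–6.
Delta vs Lambda: Lambda wins 12–1.
Delta vs Epsilon: Epsilon, 12–1.
Delta vs Eta: Eta wins 7–6.
Beta vs Lambda: Beta wins 8–5.
Beta vs Epsilon: Beta wins 8–5.
Beta vs Eta: Eta wins 9–4.
Lambda vs Epsilon: Epsilon wins 13–0.
Lambda vs Eta: Eta wins 7–6.
Epsilon–Eta: Epsilon 8–5.
Each project drops at least one matchup (Delta loses to Beta; Beta loses to Eta; Lambda loses to Beta; Epsilon loses to Beta; Eta loses to Epsilon); the cycle Beta > Epsilon > Eta > Beta rules out a Condorcet winner.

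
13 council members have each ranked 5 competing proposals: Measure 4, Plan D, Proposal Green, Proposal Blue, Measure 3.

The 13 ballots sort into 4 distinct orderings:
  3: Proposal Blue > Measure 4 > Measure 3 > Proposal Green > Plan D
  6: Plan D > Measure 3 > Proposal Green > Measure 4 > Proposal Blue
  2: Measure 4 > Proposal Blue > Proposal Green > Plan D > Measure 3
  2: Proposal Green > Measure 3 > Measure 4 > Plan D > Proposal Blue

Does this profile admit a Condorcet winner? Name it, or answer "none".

none

Pairwise majorities:
Measure 4–Plan D: Measure 4 7–6.
Measure 4 vs Proposal Green: Proposal Green, 8–5.
Measure 4 vs Proposal Blue: Measure 4, 10–3.
Measure 4 vs Measure 3: 3+2 = 5 for Measure 4, 8 for Measure 3 — Measure 3 by 8–5.
Plan D vs Proposal Green: 6 to 7, Proposal Green.
Plan D–Proposal Blue: Plan D 8–5.
Plan D vs Measure 3: 8 to 5, Plan D.
Proposal Green–Proposal Blue: Proposal Green 8–5.
Proposal Green–Measure 3: Measure 3 9–4.
Proposal Blue vs Measure 3: 3+2 = 5 for Proposal Blue, 8 for Measure 3 — Measure 3 by 8–5.
No option is unbeaten: Measure 4 loses to Proposal Green; Plan D loses to Measure 4; Proposal Green loses to Measure 3; Proposal Blue loses to Measure 4; Measure 3 loses to Plan D. In particular Measure 4 > Plan D > Measure 3 > Measure 4 is a majority cycle — no Condorcet winner exists.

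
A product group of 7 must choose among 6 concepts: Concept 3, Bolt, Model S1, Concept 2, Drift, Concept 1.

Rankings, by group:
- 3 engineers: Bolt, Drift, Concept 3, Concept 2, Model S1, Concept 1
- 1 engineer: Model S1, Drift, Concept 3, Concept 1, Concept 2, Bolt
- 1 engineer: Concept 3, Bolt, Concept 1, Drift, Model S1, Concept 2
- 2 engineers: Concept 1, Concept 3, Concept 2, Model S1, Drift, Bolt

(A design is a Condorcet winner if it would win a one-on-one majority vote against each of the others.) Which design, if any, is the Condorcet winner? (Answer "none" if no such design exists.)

Pairwise majorities:
Concept 3 vs Bolt: 1+1+2 = 4 for Concept 3, 3 for Bolt — Concept 3 by 4–3.
Concept 3 vs Model S1: Concept 3 is ranked higher on 3+1+2 = 6 ballots, Model S1 on 1. Concept 3 wins 6–1.
Concept 3–Concept 2: Concept 3 7–0.
Concept 3 vs Drift: 1+2 = 3 for Concept 3, 4 for Drift — Drift by 4–3.
Concept 3 vs Concept 1: 5 to 2, Concept 3.
Bolt vs Model S1: Bolt preferred on 3+1 = 4 ballots; Bolt wins 4–3.
Bolt vs Concept 2: Bolt, 4–3.
Bolt vs Drift: Bolt preferred on 3+1 = 4 ballots; Bolt wins 4–3.
Bolt vs Concept 1: Bolt wins 4–3.
Model S1 vs Concept 2: 1+1 = 2 for Model S1, 5 for Concept 2 — Concept 2 by 5–2.
Model S1 vs Drift: 3 to 4, Drift.
Model S1 vs Concept 1: Model S1, 4–3.
Concept 2 vs Drift: 2 for Concept 2, 5 for Drift — Drift by 5–2.
Concept 2 vs Concept 1: 3 for Concept 2, 4 for Concept 1 — Concept 1 by 4–3.
Drift–Concept 1: Drift 4–3.
Every design loses at least once (Concept 3 loses to Drift; Bolt loses to Concept 3; Model S1 loses to Concept 3; Concept 2 loses to Concept 3; Drift loses to Bolt; Concept 1 loses to Concept 3). The majority relation contains the cycle Concept 3 > Bolt > Drift > Concept 3, so there is no Condorcet winner.

none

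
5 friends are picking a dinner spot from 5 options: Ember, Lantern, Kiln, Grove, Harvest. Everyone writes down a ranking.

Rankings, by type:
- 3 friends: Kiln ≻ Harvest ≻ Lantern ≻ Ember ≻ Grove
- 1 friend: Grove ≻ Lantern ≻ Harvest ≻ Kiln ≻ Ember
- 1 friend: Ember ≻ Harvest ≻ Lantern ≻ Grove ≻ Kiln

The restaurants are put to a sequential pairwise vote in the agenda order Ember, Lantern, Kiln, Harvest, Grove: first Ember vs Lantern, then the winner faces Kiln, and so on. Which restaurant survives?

Round 1: Ember vs Lantern — 1–4, Lantern advances.
Round 2: Lantern vs Kiln — 2–3, Kiln advances.
Round 3: Kiln vs Harvest — 3–2, Kiln advances.
Round 4: Kiln vs Grove — 3–2, Kiln advances.
Kiln survives the agenda.

Kiln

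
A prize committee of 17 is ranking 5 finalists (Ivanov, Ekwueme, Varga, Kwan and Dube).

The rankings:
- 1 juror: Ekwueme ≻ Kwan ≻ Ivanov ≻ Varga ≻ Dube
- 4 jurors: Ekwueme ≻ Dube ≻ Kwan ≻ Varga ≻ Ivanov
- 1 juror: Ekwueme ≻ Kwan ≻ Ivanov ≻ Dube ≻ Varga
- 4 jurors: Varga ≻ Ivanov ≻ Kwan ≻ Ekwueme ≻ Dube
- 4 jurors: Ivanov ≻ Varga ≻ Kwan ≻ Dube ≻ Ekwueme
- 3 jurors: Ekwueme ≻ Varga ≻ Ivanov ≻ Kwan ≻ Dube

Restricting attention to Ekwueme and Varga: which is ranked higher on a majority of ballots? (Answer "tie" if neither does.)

Ballots ranking Ekwueme above Varga: 1 + 4 + 1 + 3 = 9.
Ballots ranking Varga above Ekwueme: 17 − 9 = 8.
Ekwueme wins the head-to-head 9–8.

Ekwueme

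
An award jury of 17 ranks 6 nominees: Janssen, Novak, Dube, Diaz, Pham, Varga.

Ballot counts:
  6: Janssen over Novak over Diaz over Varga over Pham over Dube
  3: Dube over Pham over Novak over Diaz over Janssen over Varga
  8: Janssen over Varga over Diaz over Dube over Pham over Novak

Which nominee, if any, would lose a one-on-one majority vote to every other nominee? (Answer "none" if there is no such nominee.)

Head-to-head results (17 jurors):
Janssen vs Novak: Janssen preferred on 6+8 = 14 ballots; Janssen wins 14–3.
Janssen–Dube: Janssen 14–3.
Janssen vs Diaz: Janssen wins 14–3.
Janssen vs Pham: Janssen wins 14–3.
Janssen vs Varga: 17 to 0, Janssen.
Novak vs Dube: Dube, 11–6.
Novak vs Diaz: Novak is ranked higher on 6+3 = 9 ballots, Diaz on 8. Novak wins 9–8.
Novak vs Pham: Pham wins 11–6.
Novak vs Varga: 6+3 = 9 for Novak, 8 for Varga — Novak by 9–8.
Dube vs Diaz: 3 to 14, Diaz.
Dube vs Pham: 3+8 = 11 for Dube, 6 for Pham — Dube by 11–6.
Dube vs Varga: Varga, 14–3.
Diaz vs Pham: 6+8 = 14 for Diaz, 3 for Pham — Diaz by 14–3.
Diaz vs Varga: Diaz is ranked higher on 6+3 = 9 ballots, Varga on 8. Diaz wins 9–8.
Pham vs Varga: Varga wins 14–3.
Every nominee wins at least one matchup (Janssen beats Novak; Novak beats Diaz; Dube beats Novak; Diaz beats Dube; Pham beats Novak; Varga beats Dube), so there is no Condorcet loser.

none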